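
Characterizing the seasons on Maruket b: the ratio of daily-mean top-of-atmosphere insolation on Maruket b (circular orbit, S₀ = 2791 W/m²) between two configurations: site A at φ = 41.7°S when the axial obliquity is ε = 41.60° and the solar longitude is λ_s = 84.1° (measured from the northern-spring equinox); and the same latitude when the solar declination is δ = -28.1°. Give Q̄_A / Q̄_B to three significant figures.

— Configuration A (φ=-41.7°):
Solar declination: sin δ = sin ε · sin λ_s = sin 41.60° × sin 84.1° = 0.66041, so δ = +41.331°.
cos H₀ = −tan(-41.7°) tan(+41.331°) = 0.7836, H₀ = 0.6704 rad.
Bracket: H₀ sin φ sin δ + cos φ cos δ sin H₀ = 0.6704×-0.66523×0.66041 + 0.74664×0.75091×0.62128 = -0.294523 + 0.348326 = 0.053803.
Q̄ = (S₀/π) × [bracket] = (2791/π) × 0.053803 = 47.799 W/m².
— Configuration B (φ=-41.7°):
cos H₀ = −tan(-41.7°) tan(-28.100°) = -0.4757, H₀ = 2.0666 rad.
Bracket: H₀ sin φ sin δ + cos φ cos δ sin H₀ = 2.0666×-0.66523×-0.47101 + 0.74664×0.88213×0.87959 = 0.647528 + 0.579327 = 1.226855.
Q̄ = (S₀/π) × [bracket] = (2791/π) × 1.226855 = 1089.9 W/m².
Ratio Q̄_A / Q̄_B = 47.799 / 1089.9 = 0.04386.

Q̄_A / Q̄_B ≈ 0.0439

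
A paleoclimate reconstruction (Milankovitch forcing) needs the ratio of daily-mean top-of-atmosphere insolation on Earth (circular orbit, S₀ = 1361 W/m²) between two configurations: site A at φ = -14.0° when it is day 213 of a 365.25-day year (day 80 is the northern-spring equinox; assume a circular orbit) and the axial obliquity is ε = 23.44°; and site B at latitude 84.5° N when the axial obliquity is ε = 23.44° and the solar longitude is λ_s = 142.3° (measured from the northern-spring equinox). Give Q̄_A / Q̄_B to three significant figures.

— Configuration A (φ=-14.0°):
Solar longitude: λ_s = 360° × (213 − 80)/365.25 = 131.088°.
sin δ = sin 23.44° × sin 131.088° = 0.29981, so δ = +17.446°.
cos H₀ = −tan(-14.0°) tan(+17.446°) = 0.0784, H₀ = 1.4924 rad.
Bracket: H₀ sin φ sin δ + cos φ cos δ sin H₀ = 1.4924×-0.24192×0.29981 + 0.97030×0.95400×0.99693 = -0.108244 + 0.922824 = 0.814580.
Q̄ = (S₀/π) × [bracket] = (1361/π) × 0.814580 = 352.89 W/m².
— Configuration B (φ=+84.5°):
Solar declination: sin δ = sin ε · sin λ_s = sin 23.44° × sin 142.3° = 0.24326, so δ = +14.079°.
cos H₀ = −tan(+84.5°) tan(+14.079°) = -2.6046 ≤ −1 ⇒ polar day, H₀ = π.
Bracket: H₀ sin φ sin δ + cos φ cos δ sin H₀ = 3.1416×0.99540×0.24326 + 0.09585×0.96996×0.00000 = 0.760710 + 0.000000 = 0.760710.
Q̄ = (S₀/π) × [bracket] = (1361/π) × 0.760710 = 329.55 W/m².
Ratio Q̄_A / Q̄_B = 352.89 / 329.55 = 1.071.

Q̄_A / Q̄_B ≈ 1.07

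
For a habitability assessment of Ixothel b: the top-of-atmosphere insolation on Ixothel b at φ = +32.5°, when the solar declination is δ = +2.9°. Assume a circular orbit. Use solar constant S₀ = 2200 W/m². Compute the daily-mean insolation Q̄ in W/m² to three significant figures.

cos H₀ = −tan(+32.5°) tan(+2.900°) = -0.0323, H₀ = 1.6031 rad.
Bracket: H₀ sin φ sin δ + cos φ cos δ sin H₀ = 1.6031×0.53730×0.05059 + 0.84339×0.99872×0.99948 = 0.043575 + 0.841872 = 0.885447.
Q̄ = (S₀/π) × [bracket] = (2200/π) × 0.885447 = 620.1 W/m².

Q̄ ≈ 620 W/m²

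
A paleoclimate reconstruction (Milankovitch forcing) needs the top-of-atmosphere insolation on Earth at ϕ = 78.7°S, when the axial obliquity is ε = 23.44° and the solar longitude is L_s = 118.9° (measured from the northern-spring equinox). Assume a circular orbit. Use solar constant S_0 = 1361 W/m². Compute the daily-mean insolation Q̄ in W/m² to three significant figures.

Solar declination: sin δ = sin ε · sin L_s = sin 23.44° × sin 118.9° = 0.34825, so δ = +20.380°.
cos h₀ = −tan(-78.7°) tan(+20.380°) = 1.8592 ≥ 1 ⇒ polar night, h₀ = 0 and Q̄ = 0.

Q̄ ≈ 0.00 W/m²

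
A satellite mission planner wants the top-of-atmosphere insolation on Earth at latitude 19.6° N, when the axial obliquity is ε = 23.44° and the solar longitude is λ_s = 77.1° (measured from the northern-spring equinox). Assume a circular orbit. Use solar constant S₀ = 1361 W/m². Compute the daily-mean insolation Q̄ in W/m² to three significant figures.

Solar declination: sin δ = sin ε · sin λ_s = sin 23.44° × sin 77.1° = 0.38775, so δ = +22.814°.
cos H₀ = −tan(+19.6°) tan(+22.814°) = -0.1498, H₀ = 1.7212 rad.
Bracket: H₀ sin φ sin δ + cos φ cos δ sin H₀ = 1.7212×0.33545×0.38775 + 0.94206×0.92177×0.98872 = 0.223878 + 0.858568 = 1.082446.
Q̄ = (S₀/π) × [bracket] = (1361/π) × 1.082446 = 468.9 W/m².

Q̄ ≈ 469 W/m²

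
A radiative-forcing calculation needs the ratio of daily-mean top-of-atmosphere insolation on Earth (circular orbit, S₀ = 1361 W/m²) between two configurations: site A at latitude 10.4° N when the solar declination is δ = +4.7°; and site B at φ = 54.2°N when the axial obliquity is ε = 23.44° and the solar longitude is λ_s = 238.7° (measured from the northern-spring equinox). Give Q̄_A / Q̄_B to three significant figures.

— Configuration A (φ=+10.4°):
cos H₀ = −tan(+10.4°) tan(+4.700°) = -0.0151, H₀ = 1.5859 rad.
Bracket: H₀ sin φ sin δ + cos φ cos δ sin H₀ = 1.5859×0.18052×0.08194 + 0.98357×0.99664×0.99989 = 0.023458 + 0.980157 = 1.003615.
Q̄ = (S₀/π) × [bracket] = (1361/π) × 1.003615 = 434.79 W/m².
— Configuration B (φ=+54.2°):
Solar declination: sin δ = sin ε · sin λ_s = sin 23.44° × sin 238.7° = -0.33989, so δ = -19.870°.
cos H₀ = −tan(+54.2°) tan(-19.870°) = 0.5011, H₀ = 1.0459 rad.
Bracket: H₀ sin φ sin δ + cos φ cos δ sin H₀ = 1.0459×0.81106×-0.33989 + 0.58496×0.94046×0.86538 = -0.288324 + 0.476073 = 0.187749.
Q̄ = (S₀/π) × [bracket] = (1361/π) × 0.187749 = 81.337 W/m².
Ratio Q̄_A / Q̄_B = 434.79 / 81.337 = 5.346.

Q̄_A / Q̄_B ≈ 5.35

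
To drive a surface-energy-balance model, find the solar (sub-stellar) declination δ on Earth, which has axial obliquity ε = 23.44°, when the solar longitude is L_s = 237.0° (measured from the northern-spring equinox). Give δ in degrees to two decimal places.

sin δ = sin ε · sin L_s = sin 23.44° × sin 237.0° = -0.333614.
δ = arcsin(-0.333614) = -19.49°.

δ = -19.49°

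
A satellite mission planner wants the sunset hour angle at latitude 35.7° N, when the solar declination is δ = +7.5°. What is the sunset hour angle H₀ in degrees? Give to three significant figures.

cos H₀ = −tan φ · tan δ = −tan(+35.7°) × tan(+7.500°) = -0.0946, so H₀ = 1.6655 rad = 95.43°.

H₀ = 95.4°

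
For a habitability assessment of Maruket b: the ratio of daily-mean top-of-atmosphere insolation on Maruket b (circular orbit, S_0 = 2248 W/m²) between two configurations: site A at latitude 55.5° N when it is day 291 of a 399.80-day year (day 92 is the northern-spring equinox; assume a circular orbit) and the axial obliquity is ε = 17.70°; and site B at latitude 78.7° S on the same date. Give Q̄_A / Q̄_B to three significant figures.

— Configuration A (ϕ=+55.5°):
Solar longitude: L_s = 360° × (291 − 92)/399.80 = 179.190°.
sin δ = sin 17.70° × sin 179.190° = 0.00430, so δ = +0.246°.
cos h₀ = −tan(+55.5°) tan(+0.246°) = -0.0063, h₀ = 1.5771 rad.
Bracket: h₀ sin ϕ sin δ + cos ϕ cos δ sin h₀ = 1.5771×0.82413×0.00430 + 0.56641×0.99999×0.99998 = 0.005589 + 0.566393 = 0.571982.
Q̄ = (S_0/π) × [bracket] = (2248/π) × 0.571982 = 409.29 W/m².
— Configuration B (ϕ=-78.7°):
cos h₀ = −tan(-78.7°) tan(+0.246°) = 0.0215, h₀ = 1.5493 rad.
Bracket: h₀ sin ϕ sin δ + cos ϕ cos δ sin h₀ = 1.5493×-0.98061×0.00430 + 0.19595×0.99999×0.99977 = -0.006533 + 0.195903 = 0.189370.
Q̄ = (S_0/π) × [bracket] = (2248/π) × 0.189370 = 135.51 W/m².
Ratio Q̄_A / Q̄_B = 409.29 / 135.51 = 3.020.

Q̄_A / Q̄_B ≈ 3.02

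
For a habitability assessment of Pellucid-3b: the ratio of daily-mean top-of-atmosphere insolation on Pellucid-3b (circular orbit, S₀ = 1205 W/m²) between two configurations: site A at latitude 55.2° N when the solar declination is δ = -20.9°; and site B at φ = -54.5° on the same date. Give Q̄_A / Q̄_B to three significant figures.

Q̄_A / Q̄_B ≈ 0.144

— Configuration A (φ=+55.2°):
cos H₀ = −tan(+55.2°) tan(-20.900°) = 0.5494, H₀ = 0.9891 rad.
Bracket: H₀ sin φ sin δ + cos φ cos δ sin H₀ = 0.9891×0.82115×-0.35674 + 0.57071×0.93420×0.83554 = -0.289744 + 0.445474 = 0.155730.
Q̄ = (S₀/π) × [bracket] = (1205/π) × 0.155730 = 59.732 W/m².
— Configuration B (φ=-54.5°):
cos H₀ = −tan(-54.5°) tan(-20.900°) = -0.5354, H₀ = 2.1357 rad.
Bracket: H₀ sin φ sin δ + cos φ cos δ sin H₀ = 2.1357×-0.81412×-0.35674 + 0.58070×0.93420×0.84463 = 0.620270 + 0.458203 = 1.078473.
Q̄ = (S₀/π) × [bracket] = (1205/π) × 1.078473 = 413.66 W/m².
Ratio Q̄_A / Q̄_B = 59.732 / 413.66 = 0.1444.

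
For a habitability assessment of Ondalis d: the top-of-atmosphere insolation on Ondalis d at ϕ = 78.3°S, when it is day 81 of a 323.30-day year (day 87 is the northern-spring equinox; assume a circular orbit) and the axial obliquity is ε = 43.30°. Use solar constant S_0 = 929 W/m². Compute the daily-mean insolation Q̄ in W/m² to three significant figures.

Solar longitude: L_s = 360° × (81 − 87)/323.30 = -6.681°, i.e. -6.681° + 360° = 353.319°.
sin δ = sin 43.30° × sin 353.319° = -0.07979, so δ = -4.577°.
cos h₀ = −tan(-78.3°) tan(-4.577°) = -0.3865, h₀ = 1.9677 rad.
Bracket: h₀ sin ϕ sin δ + cos ϕ cos δ sin h₀ = 1.9677×-0.97922×-0.07979 + 0.20279×0.99681×0.92228 = 0.153740 + 0.186433 = 0.340173.
Q̄ = (S_0/π) × [bracket] = (929/π) × 0.340173 = 100.6 W/m².

Q̄ ≈ 101 W/m²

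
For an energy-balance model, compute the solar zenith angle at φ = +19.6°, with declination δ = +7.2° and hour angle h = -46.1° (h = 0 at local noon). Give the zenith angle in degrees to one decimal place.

θ_z = 46.4°

cos θ_z = sin φ sin δ + cos φ cos δ cos h = 0.042043 + 0.648073 = 0.690116.
θ_z = arccos(0.690116) = 46.4°.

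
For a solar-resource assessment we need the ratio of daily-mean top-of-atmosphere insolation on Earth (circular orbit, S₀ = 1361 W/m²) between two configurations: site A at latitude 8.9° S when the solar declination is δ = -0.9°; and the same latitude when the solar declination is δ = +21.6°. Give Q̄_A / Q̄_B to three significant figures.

Q̄_A / Q̄_B ≈ 1.19

— Configuration A (φ=-8.9°):
cos H₀ = −tan(-8.9°) tan(-0.900°) = -0.0025, H₀ = 1.5733 rad.
Bracket: H₀ sin φ sin δ + cos φ cos δ sin H₀ = 1.5733×-0.15471×-0.01571 + 0.98796×0.99988×1.00000 = 0.003824 + 0.987841 = 0.991665.
Q̄ = (S₀/π) × [bracket] = (1361/π) × 0.991665 = 429.61 W/m².
— Configuration B (φ=-8.9°):
cos H₀ = −tan(-8.9°) tan(+21.600°) = 0.0620, H₀ = 1.5088 rad.
Bracket: H₀ sin φ sin δ + cos φ cos δ sin H₀ = 1.5088×-0.15471×0.36812 + 0.98796×0.92978×0.99808 = -0.085929 + 0.916822 = 0.830893.
Q̄ = (S₀/π) × [bracket] = (1361/π) × 0.830893 = 359.96 W/m².
Ratio Q̄_A / Q̄_B = 429.61 / 359.96 = 1.193.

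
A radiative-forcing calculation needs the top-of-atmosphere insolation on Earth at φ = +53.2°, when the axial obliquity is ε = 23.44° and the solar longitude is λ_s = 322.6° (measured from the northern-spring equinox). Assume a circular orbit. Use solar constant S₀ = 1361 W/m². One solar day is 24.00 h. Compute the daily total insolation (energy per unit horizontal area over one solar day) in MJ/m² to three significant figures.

Solar declination: sin δ = sin ε · sin λ_s = sin 23.44° × sin 322.6° = -0.24161, so δ = -13.981°.
cos H₀ = −tan(+53.2°) tan(-13.981°) = 0.3328, H₀ = 1.2315 rad.
Bracket: H₀ sin φ sin δ + cos φ cos δ sin H₀ = 1.2315×0.80073×-0.24161 + 0.59902×0.97037×0.94299 = -0.238251 + 0.548133 = 0.309882.
Q̄ = (S₀/π) × [bracket] = (1361/π) × 0.309882 = 134.25 W/m².
Daily total = Q̄ × 24.00 h × 3600 s/h = 134.25 × 24.00 × 3600 / 10⁶ = 11.60 MJ/m².

11.6 MJ/m²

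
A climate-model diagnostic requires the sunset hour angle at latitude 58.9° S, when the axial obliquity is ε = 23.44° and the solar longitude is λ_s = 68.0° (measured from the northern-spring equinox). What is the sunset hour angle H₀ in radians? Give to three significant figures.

H₀ = 0.853 rad

Solar declination: sin δ = sin ε · sin λ_s = sin 23.44° × sin 68.0° = 0.36882, so δ = +21.643°.
cos H₀ = −tan φ · tan δ = −tan(-58.9°) × tan(+21.643°) = 0.6578, so H₀ = 0.8529 rad = 48.87°.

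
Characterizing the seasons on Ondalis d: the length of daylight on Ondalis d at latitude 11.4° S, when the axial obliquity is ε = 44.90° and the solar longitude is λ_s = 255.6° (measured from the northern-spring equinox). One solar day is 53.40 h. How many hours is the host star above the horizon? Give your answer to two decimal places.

Solar declination: sin δ = sin ε · sin λ_s = sin 44.90° × sin 255.6° = -0.68370, so δ = -43.133°.
cos H₀ = −tan φ · tan δ = −tan(-11.4°) × tan(-43.133°) = -0.1889, so H₀ = 1.7608 rad = 100.89°.
Daylight = 2H₀/(2π) × 53.40 h = (1.7608/π) × 53.40 = 29.93 h.

29.93 h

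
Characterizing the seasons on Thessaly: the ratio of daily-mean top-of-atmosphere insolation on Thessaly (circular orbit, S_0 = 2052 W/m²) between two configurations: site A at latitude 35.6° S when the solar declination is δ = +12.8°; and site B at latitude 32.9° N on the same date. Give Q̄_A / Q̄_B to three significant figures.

Q̄_A / Q̄_B ≈ 0.591

— Configuration A (ϕ=-35.6°):
cos h₀ = −tan(-35.6°) tan(+12.800°) = 0.1627, h₀ = 1.4074 rad.
Bracket: h₀ sin ϕ sin δ + cos ϕ cos δ sin h₀ = 1.4074×-0.58212×0.22155 + 0.81310×0.97515×0.98668 = -0.181511 + 0.782333 = 0.600822.
Q̄ = (S_0/π) × [bracket] = (2052/π) × 0.600822 = 392.44 W/m².
— Configuration B (ϕ=+32.9°):
cos h₀ = −tan(+32.9°) tan(+12.800°) = -0.1470, h₀ = 1.7183 rad.
Bracket: h₀ sin ϕ sin δ + cos ϕ cos δ sin h₀ = 1.7183×0.54317×0.22155 + 0.83962×0.97515×0.98914 = 0.206779 + 0.809864 = 1.016643.
Q̄ = (S_0/π) × [bracket] = (2052/π) × 1.016643 = 664.04 W/m².
Ratio Q̄_A / Q̄_B = 392.44 / 664.04 = 0.5910.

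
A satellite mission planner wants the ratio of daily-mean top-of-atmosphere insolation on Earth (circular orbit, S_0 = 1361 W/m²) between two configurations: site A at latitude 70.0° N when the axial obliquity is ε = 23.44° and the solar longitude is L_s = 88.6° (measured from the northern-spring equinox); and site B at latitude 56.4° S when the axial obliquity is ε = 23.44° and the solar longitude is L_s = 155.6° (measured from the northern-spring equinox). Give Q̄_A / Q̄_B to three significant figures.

Q̄_A / Q̄_B ≈ 3.37

— Configuration A (ϕ=+70.0°):
Solar declination: sin δ = sin ε · sin L_s = sin 23.44° × sin 88.6° = 0.39767, so δ = +23.433°.
cos h₀ = −tan(+70.0°) tan(+23.433°) = -1.1908 ≤ −1 ⇒ polar day, h₀ = π.
Bracket: h₀ sin ϕ sin δ + cos ϕ cos δ sin h₀ = 3.1416×0.93969×0.39767 + 0.34202×0.91753×0.00000 = 1.173974 + 0.000000 = 1.173974.
Q̄ = (S_0/π) × [bracket] = (1361/π) × 1.173974 = 508.59 W/m².
— Configuration B (ϕ=-56.4°):
Solar declination: sin δ = sin ε · sin L_s = sin 23.44° × sin 155.6° = 0.16433, so δ = +9.458°.
cos h₀ = −tan(-56.4°) tan(+9.458°) = 0.2507, h₀ = 1.3173 rad.
Bracket: h₀ sin ϕ sin δ + cos ϕ cos δ sin h₀ = 1.3173×-0.83292×0.16433 + 0.55339×0.98641×0.96805 = -0.180304 + 0.528429 = 0.348125.
Q̄ = (S_0/π) × [bracket] = (1361/π) × 0.348125 = 150.81 W/m².
Ratio Q̄_A / Q̄_B = 508.59 / 150.81 = 3.372.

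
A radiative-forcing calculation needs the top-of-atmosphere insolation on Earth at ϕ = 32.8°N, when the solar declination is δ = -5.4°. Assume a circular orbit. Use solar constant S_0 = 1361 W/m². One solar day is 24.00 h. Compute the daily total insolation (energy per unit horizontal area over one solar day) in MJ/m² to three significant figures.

28.4 MJ/m²

cos h₀ = −tan(+32.8°) tan(-5.400°) = 0.0609, h₀ = 1.5098 rad.
Bracket: h₀ sin ϕ sin δ + cos ϕ cos δ sin h₀ = 1.5098×0.54171×-0.09411 + 0.84057×0.99556×0.99814 = -0.076970 + 0.835281 = 0.758311.
Q̄ = (S_0/π) × [bracket] = (1361/π) × 0.758311 = 328.52 W/m².
Daily total = Q̄ × 24.00 h × 3600 s/h = 328.52 × 24.00 × 3600 / 10⁶ = 28.38 MJ/m².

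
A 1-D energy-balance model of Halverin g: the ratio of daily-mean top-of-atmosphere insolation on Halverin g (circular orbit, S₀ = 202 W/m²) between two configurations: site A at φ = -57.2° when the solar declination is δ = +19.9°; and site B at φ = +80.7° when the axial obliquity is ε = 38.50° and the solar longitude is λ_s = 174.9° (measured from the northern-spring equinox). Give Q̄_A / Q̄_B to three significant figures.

Q̄_A / Q̄_B ≈ 0.556

— Configuration A (φ=-57.2°):
cos H₀ = −tan(-57.2°) tan(+19.900°) = 0.5617, H₀ = 0.9743 rad.
Bracket: H₀ sin φ sin δ + cos φ cos δ sin H₀ = 0.9743×-0.84057×0.34038 + 0.54171×0.94029×0.82734 = -0.278760 + 0.421418 = 0.142658.
Q̄ = (S₀/π) × [bracket] = (202/π) × 0.142658 = 9.1727 W/m².
— Configuration B (φ=+80.7°):
Solar declination: sin δ = sin ε · sin λ_s = sin 38.50° × sin 174.9° = 0.05534, so δ = +3.172°.
cos H₀ = −tan(+80.7°) tan(+3.172°) = -0.3384, H₀ = 1.9161 rad.
Bracket: H₀ sin φ sin δ + cos φ cos δ sin H₀ = 1.9161×0.98686×0.05534 + 0.16160×0.99847×0.94099 = 0.104644 + 0.151831 = 0.256475.
Q̄ = (S₀/π) × [bracket] = (202/π) × 0.256475 = 16.491 W/m².
Ratio Q̄_A / Q̄_B = 9.1727 / 16.491 = 0.5562.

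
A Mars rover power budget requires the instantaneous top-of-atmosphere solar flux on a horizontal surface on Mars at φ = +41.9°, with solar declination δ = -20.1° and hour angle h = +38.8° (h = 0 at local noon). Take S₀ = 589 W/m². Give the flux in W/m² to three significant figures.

cos θ_z = sin φ sin δ + cos φ cos δ cos h = -0.229507 + 0.544741 = 0.315234.
Flux = S₀ · cos θ_z = 589 × 0.315234 = 185.7 W/m².

186 W/m²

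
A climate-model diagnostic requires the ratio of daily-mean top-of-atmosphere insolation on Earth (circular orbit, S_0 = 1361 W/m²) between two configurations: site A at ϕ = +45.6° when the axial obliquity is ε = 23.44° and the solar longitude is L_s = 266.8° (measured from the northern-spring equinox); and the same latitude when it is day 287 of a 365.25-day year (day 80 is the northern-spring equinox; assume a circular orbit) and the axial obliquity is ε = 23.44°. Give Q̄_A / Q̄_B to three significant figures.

— Configuration A (ϕ=+45.6°):
Solar declination: sin δ = sin ε · sin L_s = sin 23.44° × sin 266.8° = -0.39717, so δ = -23.401°.
cos h₀ = −tan(+45.6°) tan(-23.401°) = 0.4419, h₀ = 1.1131 rad.
Bracket: h₀ sin ϕ sin δ + cos ϕ cos δ sin h₀ = 1.1131×0.71447×-0.39717 + 0.69966×0.91775×0.89705 = -0.315860 + 0.576007 = 0.260147.
Q̄ = (S_0/π) × [bracket] = (1361/π) × 0.260147 = 112.70 W/m².
— Configuration B (ϕ=+45.6°):
Solar longitude: L_s = 360° × (287 − 80)/365.25 = 204.025°.
sin δ = sin 23.44° × sin 204.025° = -0.16195, so δ = -9.320°.
cos h₀ = −tan(+45.6°) tan(-9.320°) = 0.1676, h₀ = 1.4024 rad.
Bracket: h₀ sin ϕ sin δ + cos ϕ cos δ sin h₀ = 1.4024×0.71447×-0.16195 + 0.69966×0.98680×0.98586 = -0.162269 + 0.680662 = 0.518393.
Q̄ = (S_0/π) × [bracket] = (1361/π) × 0.518393 = 224.58 W/m².
Ratio Q̄_A / Q̄_B = 112.70 / 224.58 = 0.5018.

Q̄_A / Q̄_B ≈ 0.502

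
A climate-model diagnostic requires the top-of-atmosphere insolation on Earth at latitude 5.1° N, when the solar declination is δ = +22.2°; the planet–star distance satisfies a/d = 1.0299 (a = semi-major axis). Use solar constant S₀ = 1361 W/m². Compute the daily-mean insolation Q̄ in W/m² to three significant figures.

Q̄ ≈ 448 W/m²

cos H₀ = −tan(+5.1°) tan(+22.200°) = -0.0364, H₀ = 1.6072 rad.
Bracket: H₀ sin φ sin δ + cos φ cos δ sin H₀ = 1.6072×0.08889×0.37784 + 0.99604×0.92587×0.99934 = 0.053980 + 0.921595 = 0.975575.
Inverse-square distance factor (a/d)² = 1.0299² = 1.060694.
Q̄ = (S₀/π) × 1.060694 × [bracket] = (1361/π) × 1.060694 × 0.975575 = 448.3 W/m².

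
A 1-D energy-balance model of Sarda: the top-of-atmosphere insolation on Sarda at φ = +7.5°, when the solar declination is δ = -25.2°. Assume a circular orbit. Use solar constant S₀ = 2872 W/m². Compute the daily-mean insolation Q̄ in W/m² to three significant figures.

cos H₀ = −tan(+7.5°) tan(-25.200°) = 0.0620, H₀ = 1.5088 rad.
Bracket: H₀ sin φ sin δ + cos φ cos δ sin H₀ = 1.5088×0.13053×-0.42578 + 0.99144×0.90483×0.99808 = -0.083855 + 0.895362 = 0.811507.
Q̄ = (S₀/π) × [bracket] = (2872/π) × 0.811507 = 741.9 W/m².

Q̄ ≈ 742 W/m²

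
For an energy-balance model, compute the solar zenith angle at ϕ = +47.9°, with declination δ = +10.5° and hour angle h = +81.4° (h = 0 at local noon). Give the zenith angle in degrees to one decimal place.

θ_z = 76.5°

cos θ_z = sin ϕ sin δ + cos ϕ cos δ cos h = 0.135214 + 0.098574 = 0.233788.
θ_z = arccos(0.233788) = 76.5°.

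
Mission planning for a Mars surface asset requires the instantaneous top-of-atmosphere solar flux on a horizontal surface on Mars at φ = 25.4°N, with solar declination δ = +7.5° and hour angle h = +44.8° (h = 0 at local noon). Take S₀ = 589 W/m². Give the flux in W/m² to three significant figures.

cos θ_z = sin φ sin δ + cos φ cos δ cos h = 0.055987 + 0.635497 = 0.691484.
Flux = S₀ · cos θ_z = 589 × 0.691484 = 407.3 W/m².

407 W/m²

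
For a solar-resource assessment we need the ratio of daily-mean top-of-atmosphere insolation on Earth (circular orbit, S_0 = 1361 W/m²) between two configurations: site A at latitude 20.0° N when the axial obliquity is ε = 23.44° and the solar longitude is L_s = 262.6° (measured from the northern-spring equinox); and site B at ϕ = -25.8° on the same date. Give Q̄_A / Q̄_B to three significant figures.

Q̄_A / Q̄_B ≈ 0.594

— Configuration A (ϕ=+20.0°):
Solar declination: sin δ = sin ε · sin L_s = sin 23.44° × sin 262.6° = -0.39448, so δ = -23.233°.
cos h₀ = −tan(+20.0°) tan(-23.233°) = 0.1562, h₀ = 1.4139 rad.
Bracket: h₀ sin ϕ sin δ + cos ϕ cos δ sin h₀ = 1.4139×0.34202×-0.39448 + 0.93969×0.91891×0.98772 = -0.190763 + 0.852887 = 0.662124.
Q̄ = (S_0/π) × [bracket] = (1361/π) × 0.662124 = 286.85 W/m².
— Configuration B (ϕ=-25.8°):
cos h₀ = −tan(-25.8°) tan(-23.233°) = -0.2075, h₀ = 1.7798 rad.
Bracket: h₀ sin ϕ sin δ + cos ϕ cos δ sin h₀ = 1.7798×-0.43523×-0.39448 + 0.90032×0.91891×0.97823 = 0.305573 + 0.809302 = 1.114875.
Q̄ = (S_0/π) × [bracket] = (1361/π) × 1.114875 = 482.99 W/m².
Ratio Q̄_A / Q̄_B = 286.85 / 482.99 = 0.5939.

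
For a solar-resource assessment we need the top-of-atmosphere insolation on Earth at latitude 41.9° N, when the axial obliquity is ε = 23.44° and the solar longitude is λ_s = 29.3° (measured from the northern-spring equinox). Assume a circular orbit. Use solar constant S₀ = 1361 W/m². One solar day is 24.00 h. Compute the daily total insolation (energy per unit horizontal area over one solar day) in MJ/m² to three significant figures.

35.4 MJ/m²

Solar declination: sin δ = sin ε · sin λ_s = sin 23.44° × sin 29.3° = 0.19467, so δ = +11.225°.
cos H₀ = −tan(+41.9°) tan(+11.225°) = -0.1781, H₀ = 1.7498 rad.
Bracket: H₀ sin φ sin δ + cos φ cos δ sin H₀ = 1.7498×0.66783×0.19467 + 0.74431×0.98087×0.98402 = 0.227485 + 0.718405 = 0.945890.
Q̄ = (S₀/π) × [bracket] = (1361/π) × 0.945890 = 409.78 W/m².
Daily total = Q̄ × 24.00 h × 3600 s/h = 409.78 × 24.00 × 3600 / 10⁶ = 35.40 MJ/m².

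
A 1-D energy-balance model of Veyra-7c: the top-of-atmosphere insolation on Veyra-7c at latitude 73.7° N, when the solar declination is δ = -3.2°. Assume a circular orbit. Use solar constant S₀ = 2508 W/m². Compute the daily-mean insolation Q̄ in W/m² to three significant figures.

cos H₀ = −tan(+73.7°) tan(-3.200°) = 0.1912, H₀ = 1.3784 rad.
Bracket: H₀ sin φ sin δ + cos φ cos δ sin H₀ = 1.3784×0.95981×-0.05582 + 0.28067×0.99844×0.98155 = -0.073850 + 0.275062 = 0.201212.
Q̄ = (S₀/π) × [bracket] = (2508/π) × 0.201212 = 160.6 W/m².

Q̄ ≈ 161 W/m²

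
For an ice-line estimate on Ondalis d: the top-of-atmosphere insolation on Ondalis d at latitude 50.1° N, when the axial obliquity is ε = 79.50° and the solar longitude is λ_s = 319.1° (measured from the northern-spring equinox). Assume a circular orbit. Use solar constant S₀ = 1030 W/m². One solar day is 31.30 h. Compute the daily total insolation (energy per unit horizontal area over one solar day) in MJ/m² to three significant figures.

Solar declination: sin δ = sin ε · sin λ_s = sin 79.50° × sin 319.1° = -0.64378, so δ = -40.074°.
cos H₀ = −tan(+50.1°) tan(-40.074°) = 1.0062 ≥ 1 ⇒ polar night, H₀ = 0 and Q̄ = 0.
Daily total = Q̄ × 31.30 h × 3600 s/h = 0.00 MJ/m².

0.00 MJ/m²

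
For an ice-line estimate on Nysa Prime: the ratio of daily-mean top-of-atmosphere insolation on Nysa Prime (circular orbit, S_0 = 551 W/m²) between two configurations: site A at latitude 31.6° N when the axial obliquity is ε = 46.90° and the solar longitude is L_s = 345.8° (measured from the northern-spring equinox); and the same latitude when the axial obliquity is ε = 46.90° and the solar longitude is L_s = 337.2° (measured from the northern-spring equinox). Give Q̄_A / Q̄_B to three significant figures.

— Configuration A (ϕ=+31.6°):
Solar declination: sin δ = sin ε · sin L_s = sin 46.90° × sin 345.8° = -0.17911, so δ = -10.318°.
cos h₀ = −tan(+31.6°) tan(-10.318°) = 0.1120, h₀ = 1.4586 rad.
Bracket: h₀ sin ϕ sin δ + cos ϕ cos δ sin h₀ = 1.4586×0.52399×-0.17911 + 0.85173×0.98383×0.99371 = -0.136892 + 0.832687 = 0.695795.
Q̄ = (S_0/π) × [bracket] = (551/π) × 0.695795 = 122.03 W/m².
— Configuration B (ϕ=+31.6°):
Solar declination: sin δ = sin ε · sin L_s = sin 46.90° × sin 337.2° = -0.28295, so δ = -16.436°.
cos h₀ = −tan(+31.6°) tan(-16.436°) = 0.1815, h₀ = 1.3883 rad.
Bracket: h₀ sin ϕ sin δ + cos ϕ cos δ sin h₀ = 1.3883×0.52399×-0.28295 + 0.85173×0.95913×0.98339 = -0.205833 + 0.803351 = 0.597518.
Q̄ = (S_0/π) × [bracket] = (551/π) × 0.597518 = 104.80 W/m².
Ratio Q̄_A / Q̄_B = 122.03 / 104.80 = 1.164.

Q̄_A / Q̄_B ≈ 1.16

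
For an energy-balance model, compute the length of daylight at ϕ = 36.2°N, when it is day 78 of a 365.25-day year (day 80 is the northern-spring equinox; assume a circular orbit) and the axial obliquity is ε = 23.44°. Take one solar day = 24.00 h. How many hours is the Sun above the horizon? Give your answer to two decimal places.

Solar longitude: L_s = 360° × (78 − 80)/365.25 = -1.971°, i.e. -1.971° + 360° = 358.029°.
sin δ = sin 23.44° × sin 358.029° = -0.01368, so δ = -0.784°.
cos h₀ = −tan ϕ · tan δ = −tan(+36.2°) × tan(-0.784°) = 0.0100, so h₀ = 1.5608 rad = 89.43°.
Daylight = 2h₀/(2π) × 24.00 h = (1.5608/π) × 24.00 = 11.92 h.

11.92 h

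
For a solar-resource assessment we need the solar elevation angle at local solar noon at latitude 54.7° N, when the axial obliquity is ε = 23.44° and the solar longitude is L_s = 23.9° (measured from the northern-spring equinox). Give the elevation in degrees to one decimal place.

44.6°

Solar declination: sin δ = sin ε · sin L_s = sin 23.44° × sin 23.9° = 0.16116, so δ = +9.274°.
At local noon the hour angle is zero, so the zenith angle equals |ϕ − δ| = |+54.7° − (+9.274°)| = 45.426°.
Elevation = 90° − 45.426° = 44.6°.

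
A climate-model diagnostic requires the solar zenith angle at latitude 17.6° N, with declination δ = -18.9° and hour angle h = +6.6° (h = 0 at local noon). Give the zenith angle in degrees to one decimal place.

cos θ_z = sin φ sin δ + cos φ cos δ cos h = -0.097943 + 0.895823 = 0.797880.
θ_z = arccos(0.797880) = 37.1°.

θ_z = 37.1°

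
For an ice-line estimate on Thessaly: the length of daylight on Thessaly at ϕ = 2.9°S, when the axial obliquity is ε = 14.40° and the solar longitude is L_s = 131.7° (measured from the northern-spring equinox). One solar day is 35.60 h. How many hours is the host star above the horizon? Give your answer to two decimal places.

17.69 h

Solar declination: sin δ = sin ε · sin L_s = sin 14.40° × sin 131.7° = 0.18568, so δ = +10.701°.
cos h₀ = −tan ϕ · tan δ = −tan(-2.9°) × tan(+10.701°) = 0.0096, so h₀ = 1.5612 rad = 89.45°.
Daylight = 2h₀/(2π) × 35.60 h = (1.5612/π) × 35.60 = 17.69 h.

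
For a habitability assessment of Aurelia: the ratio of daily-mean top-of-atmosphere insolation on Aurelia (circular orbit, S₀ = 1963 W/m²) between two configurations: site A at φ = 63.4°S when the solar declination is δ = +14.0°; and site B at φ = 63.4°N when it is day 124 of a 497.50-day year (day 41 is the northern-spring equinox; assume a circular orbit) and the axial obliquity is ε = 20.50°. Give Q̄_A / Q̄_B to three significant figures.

— Configuration A (φ=-63.4°):
cos H₀ = −tan(-63.4°) tan(+14.000°) = 0.4979, H₀ = 1.0496 rad.
Bracket: H₀ sin φ sin δ + cos φ cos δ sin H₀ = 1.0496×-0.89415×0.24192 + 0.44776×0.97030×0.86724 = -0.227042 + 0.376782 = 0.149740.
Q̄ = (S₀/π) × [bracket] = (1963/π) × 0.149740 = 93.564 W/m².
— Configuration B (φ=+63.4°):
Solar longitude: λ_s = 360° × (124 − 41)/497.50 = 60.060°.
sin δ = sin 20.50° × sin 60.060° = 0.30347, so δ = +17.666°.
cos H₀ = −tan(+63.4°) tan(+17.666°) = -0.6360, H₀ = 2.2601 rad.
Bracket: H₀ sin φ sin δ + cos φ cos δ sin H₀ = 2.2601×0.89415×0.30347 + 0.44776×0.95284×0.77168 = 0.613273 + 0.329232 = 0.942505.
Q̄ = (S₀/π) × [bracket] = (1963/π) × 0.942505 = 588.92 W/m².
Ratio Q̄_A / Q̄_B = 93.564 / 588.92 = 0.1589.

Q̄_A / Q̄_B ≈ 0.159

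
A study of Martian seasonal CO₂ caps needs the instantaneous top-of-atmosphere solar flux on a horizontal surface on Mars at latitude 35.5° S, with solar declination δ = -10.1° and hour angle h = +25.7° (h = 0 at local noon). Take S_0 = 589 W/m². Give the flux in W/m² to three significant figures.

485 W/m²

cos θ_z = sin ϕ sin δ + cos ϕ cos δ cos h = 0.101836 + 0.722213 = 0.824049.
Flux = S_0 · cos θ_z = 589 × 0.824049 = 485.4 W/m².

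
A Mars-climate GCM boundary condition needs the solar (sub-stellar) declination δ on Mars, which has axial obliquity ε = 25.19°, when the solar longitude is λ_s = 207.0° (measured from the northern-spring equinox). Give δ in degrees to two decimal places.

δ = -11.14°

sin δ = sin ε · sin λ_s = sin 25.19° × sin 207.0° = -0.193228.
δ = arcsin(-0.193228) = -11.14°.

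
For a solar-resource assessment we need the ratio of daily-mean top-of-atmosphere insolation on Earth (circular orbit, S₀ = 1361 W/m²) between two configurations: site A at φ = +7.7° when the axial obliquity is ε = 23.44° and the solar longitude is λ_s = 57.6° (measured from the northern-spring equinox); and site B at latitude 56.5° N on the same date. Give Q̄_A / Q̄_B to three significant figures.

Q̄_A / Q̄_B ≈ 0.969

— Configuration A (φ=+7.7°):
Solar declination: sin δ = sin ε · sin λ_s = sin 23.44° × sin 57.6° = 0.33586, so δ = +19.625°.
cos H₀ = −tan(+7.7°) tan(+19.625°) = -0.0482, H₀ = 1.6190 rad.
Bracket: H₀ sin φ sin δ + cos φ cos δ sin H₀ = 1.6190×0.13399×0.33586 + 0.99098×0.94191×0.99884 = 0.072858 + 0.932331 = 1.005189.
Q̄ = (S₀/π) × [bracket] = (1361/π) × 1.005189 = 435.47 W/m².
— Configuration B (φ=+56.5°):
cos H₀ = −tan(+56.5°) tan(+19.625°) = -0.5387, H₀ = 2.1397 rad.
Bracket: H₀ sin φ sin δ + cos φ cos δ sin H₀ = 2.1397×0.83389×0.33586 + 0.55194×0.94191×0.84248 = 0.599266 + 0.437987 = 1.037253.
Q̄ = (S₀/π) × [bracket] = (1361/π) × 1.037253 = 449.36 W/m².
Ratio Q̄_A / Q̄_B = 435.47 / 449.36 = 0.9691.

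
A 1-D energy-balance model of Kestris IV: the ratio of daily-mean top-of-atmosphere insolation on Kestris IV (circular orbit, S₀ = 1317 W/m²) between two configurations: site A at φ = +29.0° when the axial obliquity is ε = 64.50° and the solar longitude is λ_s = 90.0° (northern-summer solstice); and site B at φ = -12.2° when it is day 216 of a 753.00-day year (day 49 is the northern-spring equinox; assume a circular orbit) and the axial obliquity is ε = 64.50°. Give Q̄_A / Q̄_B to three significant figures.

— Configuration A (φ=+29.0°):
Solar declination: sin δ = sin ε · sin λ_s = sin 64.50° × sin 90.0° = 0.90259, so δ = +64.500°.
cos H₀ = −tan(+29.0°) tan(+64.500°) = -1.1621 ≤ −1 ⇒ polar day, H₀ = π.
Bracket: H₀ sin φ sin δ + cos φ cos δ sin H₀ = 3.1416×0.48481×0.90259 + 0.87462×0.43051×0.00000 = 1.374716 + 0.000000 = 1.374716.
Q̄ = (S₀/π) × [bracket] = (1317/π) × 1.374716 = 576.30 W/m².
— Configuration B (φ=-12.2°):
Solar longitude: λ_s = 360° × (216 − 49)/753.00 = 79.841°.
sin δ = sin 64.50° × sin 79.841° = 0.88843, so δ = +62.677°.
cos H₀ = −tan(-12.2°) tan(+62.677°) = 0.4185, H₀ = 1.1390 rad.
Bracket: H₀ sin φ sin δ + cos φ cos δ sin H₀ = 1.1390×-0.21132×0.88843 + 0.97742×0.45901×0.90822 = -0.213839 + 0.407469 = 0.193630.
Q̄ = (S₀/π) × [bracket] = (1317/π) × 0.193630 = 81.172 W/m².
Ratio Q̄_A / Q̄_B = 576.30 / 81.172 = 7.100.

Q̄_A / Q̄_B ≈ 7.10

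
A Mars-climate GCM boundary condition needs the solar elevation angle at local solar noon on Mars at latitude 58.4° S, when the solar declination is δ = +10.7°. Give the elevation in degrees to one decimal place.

20.9°

At local noon the hour angle is zero, so the zenith angle equals |ϕ − δ| = |-58.4° − (+10.700°)| = 69.100°.
Elevation = 90° − 69.100° = 20.9°.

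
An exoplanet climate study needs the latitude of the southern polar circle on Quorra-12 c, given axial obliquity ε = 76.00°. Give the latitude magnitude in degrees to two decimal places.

The polar circle is the lowest latitude that experiences at least one full rotation of continuous darkness at the northern-summer solstice; it lies at |φ| = 90° − ε = 90° − 76.00° = 14.00°.

14.00°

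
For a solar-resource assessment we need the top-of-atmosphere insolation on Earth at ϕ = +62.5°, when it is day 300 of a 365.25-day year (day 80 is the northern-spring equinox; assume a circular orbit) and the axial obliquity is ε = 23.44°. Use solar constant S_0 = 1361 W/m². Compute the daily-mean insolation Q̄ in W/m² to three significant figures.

Q̄ ≈ 72.4 W/m²

Solar longitude: L_s = 360° × (300 − 80)/365.25 = 216.838°.
sin δ = sin 23.44° × sin 216.838° = -0.23849, so δ = -13.798°.
cos h₀ = −tan(+62.5°) tan(-13.798°) = 0.4718, h₀ = 1.0795 rad.
Bracket: h₀ sin ϕ sin δ + cos ϕ cos δ sin h₀ = 1.0795×0.88701×-0.23849 + 0.46175×0.97114×0.88173 = -0.228361 + 0.395389 = 0.167028.
Q̄ = (S_0/π) × [bracket] = (1361/π) × 0.167028 = 72.36 W/m².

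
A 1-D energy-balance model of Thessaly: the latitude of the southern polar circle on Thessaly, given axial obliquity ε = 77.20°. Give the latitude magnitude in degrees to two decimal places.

12.80°

The polar circle is the lowest latitude that experiences at least one full rotation of continuous darkness at the northern-summer solstice; it lies at |ϕ| = 90° − ε = 90° − 77.20° = 12.80°.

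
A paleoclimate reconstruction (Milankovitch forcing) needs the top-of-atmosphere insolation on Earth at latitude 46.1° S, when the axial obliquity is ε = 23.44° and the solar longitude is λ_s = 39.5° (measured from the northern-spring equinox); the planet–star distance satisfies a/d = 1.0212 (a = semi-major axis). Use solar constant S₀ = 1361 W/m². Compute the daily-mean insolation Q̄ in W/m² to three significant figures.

Q̄ ≈ 185 W/m²

Solar declination: sin δ = sin ε · sin λ_s = sin 23.44° × sin 39.5° = 0.25302, so δ = +14.657°.
cos H₀ = −tan(-46.1°) tan(+14.657°) = 0.2718, H₀ = 1.2956 rad.
Bracket: H₀ sin φ sin δ + cos φ cos δ sin H₀ = 1.2956×-0.72055×0.25302 + 0.69340×0.96746×0.96236 = -0.236205 + 0.645586 = 0.409381.
Inverse-square distance factor (a/d)² = 1.0212² = 1.042849.
Q̄ = (S₀/π) × 1.042849 × [bracket] = (1361/π) × 1.042849 × 0.409381 = 185.0 W/m².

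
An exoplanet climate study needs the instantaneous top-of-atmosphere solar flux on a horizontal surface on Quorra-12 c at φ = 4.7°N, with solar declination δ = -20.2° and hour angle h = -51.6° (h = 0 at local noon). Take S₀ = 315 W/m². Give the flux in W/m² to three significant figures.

174 W/m²

cos θ_z = sin φ sin δ + cos φ cos δ cos h = -0.028293 + 0.580983 = 0.552690.
Flux = S₀ · cos θ_z = 315 × 0.552690 = 174.1 W/m².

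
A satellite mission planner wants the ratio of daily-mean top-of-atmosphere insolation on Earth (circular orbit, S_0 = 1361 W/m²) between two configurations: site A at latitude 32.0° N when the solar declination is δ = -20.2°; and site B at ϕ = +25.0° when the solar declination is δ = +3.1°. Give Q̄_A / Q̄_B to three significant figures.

Q̄_A / Q̄_B ≈ 0.563

— Configuration A (ϕ=+32.0°):
cos h₀ = −tan(+32.0°) tan(-20.200°) = 0.2299, h₀ = 1.3388 rad.
Bracket: h₀ sin ϕ sin δ + cos ϕ cos δ sin h₀ = 1.3388×0.52992×-0.34530 + 0.84805×0.93849×0.97321 = -0.244975 + 0.774565 = 0.529590.
Q̄ = (S_0/π) × [bracket] = (1361/π) × 0.529590 = 229.43 W/m².
— Configuration B (ϕ=+25.0°):
cos h₀ = −tan(+25.0°) tan(+3.100°) = -0.0253, h₀ = 1.5961 rad.
Bracket: h₀ sin ϕ sin δ + cos ϕ cos δ sin h₀ = 1.5961×0.42262×0.05408 + 0.90631×0.99854×0.99968 = 0.036479 + 0.904697 = 0.941176.
Q̄ = (S_0/π) × [bracket] = (1361/π) × 0.941176 = 407.74 W/m².
Ratio Q̄_A / Q̄_B = 229.43 / 407.74 = 0.5627.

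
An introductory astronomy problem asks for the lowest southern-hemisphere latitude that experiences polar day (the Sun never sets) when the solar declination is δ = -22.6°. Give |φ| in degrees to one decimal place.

Polar day requires cos H₀ = −tan φ tan δ ≤ −1, i.e. tan φ tan δ ≥ 1.
The boundary is |tan φ| · |tan δ| = 1, so |φ| = 90° − |δ| = 90° − 22.6° = 67.4° in the southern hemisphere.

|φ| = 67.4°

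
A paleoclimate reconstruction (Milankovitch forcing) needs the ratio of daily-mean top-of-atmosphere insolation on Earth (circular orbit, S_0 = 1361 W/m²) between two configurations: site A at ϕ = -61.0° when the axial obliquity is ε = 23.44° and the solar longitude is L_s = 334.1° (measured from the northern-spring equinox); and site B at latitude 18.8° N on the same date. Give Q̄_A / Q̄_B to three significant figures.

Q̄_A / Q̄_B ≈ 0.875

— Configuration A (ϕ=-61.0°):
Solar declination: sin δ = sin ε · sin L_s = sin 23.44° × sin 334.1° = -0.17375, so δ = -10.006°.
cos h₀ = −tan(-61.0°) tan(-10.006°) = -0.3183, h₀ = 1.8947 rad.
Bracket: h₀ sin ϕ sin δ + cos ϕ cos δ sin h₀ = 1.8947×-0.87462×-0.17375 + 0.48481×0.98479×0.94799 = 0.287929 + 0.452605 = 0.740534.
Q̄ = (S_0/π) × [bracket] = (1361/π) × 0.740534 = 320.81 W/m².
— Configuration B (ϕ=+18.8°):
cos h₀ = −tan(+18.8°) tan(-10.006°) = 0.0601, h₀ = 1.5107 rad.
Bracket: h₀ sin ϕ sin δ + cos ϕ cos δ sin h₀ = 1.5107×0.32227×-0.17375 + 0.94665×0.98479×0.99819 = -0.084591 + 0.930564 = 0.845973.
Q̄ = (S_0/π) × [bracket] = (1361/π) × 0.845973 = 366.49 W/m².
Ratio Q̄_A / Q̄_B = 320.81 / 366.49 = 0.8754.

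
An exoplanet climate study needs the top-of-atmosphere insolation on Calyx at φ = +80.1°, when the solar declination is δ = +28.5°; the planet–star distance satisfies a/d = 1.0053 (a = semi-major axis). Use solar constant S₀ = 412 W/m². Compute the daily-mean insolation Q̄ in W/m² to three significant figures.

Q̄ ≈ 196 W/m²

cos H₀ = −tan(+80.1°) tan(+28.500°) = -3.1110 ≤ −1 ⇒ polar day, H₀ = π.
Bracket: H₀ sin φ sin δ + cos φ cos δ sin H₀ = 3.1416×0.98511×0.47716 + 0.17193×0.87882×0.00000 = 1.476725 + 0.000000 = 1.476725.
Inverse-square distance factor (a/d)² = 1.0053² = 1.010628.
Q̄ = (S₀/π) × 1.010628 × [bracket] = (412/π) × 1.010628 × 1.476725 = 195.7 W/m².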